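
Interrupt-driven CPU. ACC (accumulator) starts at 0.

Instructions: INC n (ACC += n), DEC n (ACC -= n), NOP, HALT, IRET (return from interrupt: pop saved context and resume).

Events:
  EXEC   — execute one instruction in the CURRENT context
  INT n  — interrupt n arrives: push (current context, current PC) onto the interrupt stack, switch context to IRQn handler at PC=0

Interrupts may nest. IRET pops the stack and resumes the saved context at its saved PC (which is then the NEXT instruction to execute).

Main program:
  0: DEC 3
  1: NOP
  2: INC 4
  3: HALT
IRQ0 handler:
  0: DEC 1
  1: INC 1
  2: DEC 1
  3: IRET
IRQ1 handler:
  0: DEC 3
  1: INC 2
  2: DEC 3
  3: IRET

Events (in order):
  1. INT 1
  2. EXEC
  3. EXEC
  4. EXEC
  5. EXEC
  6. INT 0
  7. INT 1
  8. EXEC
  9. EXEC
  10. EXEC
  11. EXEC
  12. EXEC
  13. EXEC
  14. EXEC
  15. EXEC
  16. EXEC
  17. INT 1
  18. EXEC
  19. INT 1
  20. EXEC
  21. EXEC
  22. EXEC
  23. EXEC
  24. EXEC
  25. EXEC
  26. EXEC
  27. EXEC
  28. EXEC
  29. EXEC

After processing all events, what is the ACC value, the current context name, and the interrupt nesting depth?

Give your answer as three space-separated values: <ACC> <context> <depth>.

Answer: -16 MAIN 0

Derivation:
Event 1 (INT 1): INT 1 arrives: push (MAIN, PC=0), enter IRQ1 at PC=0 (depth now 1)
Event 2 (EXEC): [IRQ1] PC=0: DEC 3 -> ACC=-3
Event 3 (EXEC): [IRQ1] PC=1: INC 2 -> ACC=-1
Event 4 (EXEC): [IRQ1] PC=2: DEC 3 -> ACC=-4
Event 5 (EXEC): [IRQ1] PC=3: IRET -> resume MAIN at PC=0 (depth now 0)
Event 6 (INT 0): INT 0 arrives: push (MAIN, PC=0), enter IRQ0 at PC=0 (depth now 1)
Event 7 (INT 1): INT 1 arrives: push (IRQ0, PC=0), enter IRQ1 at PC=0 (depth now 2)
Event 8 (EXEC): [IRQ1] PC=0: DEC 3 -> ACC=-7
Event 9 (EXEC): [IRQ1] PC=1: INC 2 -> ACC=-5
Event 10 (EXEC): [IRQ1] PC=2: DEC 3 -> ACC=-8
Event 11 (EXEC): [IRQ1] PC=3: IRET -> resume IRQ0 at PC=0 (depth now 1)
Event 12 (EXEC): [IRQ0] PC=0: DEC 1 -> ACC=-9
Event 13 (EXEC): [IRQ0] PC=1: INC 1 -> ACC=-8
Event 14 (EXEC): [IRQ0] PC=2: DEC 1 -> ACC=-9
Event 15 (EXEC): [IRQ0] PC=3: IRET -> resume MAIN at PC=0 (depth now 0)
Event 16 (EXEC): [MAIN] PC=0: DEC 3 -> ACC=-12
Event 17 (INT 1): INT 1 arrives: push (MAIN, PC=1), enter IRQ1 at PC=0 (depth now 1)
Event 18 (EXEC): [IRQ1] PC=0: DEC 3 -> ACC=-15
Event 19 (INT 1): INT 1 arrives: push (IRQ1, PC=1), enter IRQ1 at PC=0 (depth now 2)
Event 20 (EXEC): [IRQ1] PC=0: DEC 3 -> ACC=-18
Event 21 (EXEC): [IRQ1] PC=1: INC 2 -> ACC=-16
Event 22 (EXEC): [IRQ1] PC=2: DEC 3 -> ACC=-19
Event 23 (EXEC): [IRQ1] PC=3: IRET -> resume IRQ1 at PC=1 (depth now 1)
Event 24 (EXEC): [IRQ1] PC=1: INC 2 -> ACC=-17
Event 25 (EXEC): [IRQ1] PC=2: DEC 3 -> ACC=-20
Event 26 (EXEC): [IRQ1] PC=3: IRET -> resume MAIN at PC=1 (depth now 0)
Event 27 (EXEC): [MAIN] PC=1: NOP
Event 28 (EXEC): [MAIN] PC=2: INC 4 -> ACC=-16
Event 29 (EXEC): [MAIN] PC=3: HALT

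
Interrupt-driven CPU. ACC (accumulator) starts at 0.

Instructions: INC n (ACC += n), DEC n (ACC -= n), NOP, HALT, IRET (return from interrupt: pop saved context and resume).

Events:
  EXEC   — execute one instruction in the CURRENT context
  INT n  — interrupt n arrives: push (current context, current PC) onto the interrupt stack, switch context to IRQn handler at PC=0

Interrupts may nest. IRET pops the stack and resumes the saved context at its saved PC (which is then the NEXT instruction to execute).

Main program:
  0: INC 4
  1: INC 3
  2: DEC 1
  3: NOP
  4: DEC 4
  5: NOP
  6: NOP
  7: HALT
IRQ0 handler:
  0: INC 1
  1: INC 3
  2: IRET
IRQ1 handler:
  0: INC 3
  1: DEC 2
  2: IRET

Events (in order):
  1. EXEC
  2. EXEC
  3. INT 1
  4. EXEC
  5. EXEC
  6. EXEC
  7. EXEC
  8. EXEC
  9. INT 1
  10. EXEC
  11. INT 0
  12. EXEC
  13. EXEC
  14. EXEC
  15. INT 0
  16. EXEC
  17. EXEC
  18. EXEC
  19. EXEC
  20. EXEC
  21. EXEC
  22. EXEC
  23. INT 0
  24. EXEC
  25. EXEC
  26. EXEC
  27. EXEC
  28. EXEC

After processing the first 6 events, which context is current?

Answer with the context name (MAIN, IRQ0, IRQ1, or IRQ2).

Event 1 (EXEC): [MAIN] PC=0: INC 4 -> ACC=4
Event 2 (EXEC): [MAIN] PC=1: INC 3 -> ACC=7
Event 3 (INT 1): INT 1 arrives: push (MAIN, PC=2), enter IRQ1 at PC=0 (depth now 1)
Event 4 (EXEC): [IRQ1] PC=0: INC 3 -> ACC=10
Event 5 (EXEC): [IRQ1] PC=1: DEC 2 -> ACC=8
Event 6 (EXEC): [IRQ1] PC=2: IRET -> resume MAIN at PC=2 (depth now 0)

Answer: MAIN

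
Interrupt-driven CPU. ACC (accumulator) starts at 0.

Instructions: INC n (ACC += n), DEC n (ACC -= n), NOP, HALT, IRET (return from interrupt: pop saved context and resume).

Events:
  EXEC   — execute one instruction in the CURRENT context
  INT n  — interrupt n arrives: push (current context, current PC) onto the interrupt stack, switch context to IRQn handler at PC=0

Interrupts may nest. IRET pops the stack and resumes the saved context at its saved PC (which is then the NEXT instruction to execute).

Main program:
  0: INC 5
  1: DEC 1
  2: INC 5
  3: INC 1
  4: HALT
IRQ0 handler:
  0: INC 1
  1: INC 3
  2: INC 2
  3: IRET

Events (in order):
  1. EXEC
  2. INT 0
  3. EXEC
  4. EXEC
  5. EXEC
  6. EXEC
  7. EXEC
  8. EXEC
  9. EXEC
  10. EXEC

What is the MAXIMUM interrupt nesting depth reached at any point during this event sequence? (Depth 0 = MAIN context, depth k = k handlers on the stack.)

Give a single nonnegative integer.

Answer: 1

Derivation:
Event 1 (EXEC): [MAIN] PC=0: INC 5 -> ACC=5 [depth=0]
Event 2 (INT 0): INT 0 arrives: push (MAIN, PC=1), enter IRQ0 at PC=0 (depth now 1) [depth=1]
Event 3 (EXEC): [IRQ0] PC=0: INC 1 -> ACC=6 [depth=1]
Event 4 (EXEC): [IRQ0] PC=1: INC 3 -> ACC=9 [depth=1]
Event 5 (EXEC): [IRQ0] PC=2: INC 2 -> ACC=11 [depth=1]
Event 6 (EXEC): [IRQ0] PC=3: IRET -> resume MAIN at PC=1 (depth now 0) [depth=0]
Event 7 (EXEC): [MAIN] PC=1: DEC 1 -> ACC=10 [depth=0]
Event 8 (EXEC): [MAIN] PC=2: INC 5 -> ACC=15 [depth=0]
Event 9 (EXEC): [MAIN] PC=3: INC 1 -> ACC=16 [depth=0]
Event 10 (EXEC): [MAIN] PC=4: HALT [depth=0]
Max depth observed: 1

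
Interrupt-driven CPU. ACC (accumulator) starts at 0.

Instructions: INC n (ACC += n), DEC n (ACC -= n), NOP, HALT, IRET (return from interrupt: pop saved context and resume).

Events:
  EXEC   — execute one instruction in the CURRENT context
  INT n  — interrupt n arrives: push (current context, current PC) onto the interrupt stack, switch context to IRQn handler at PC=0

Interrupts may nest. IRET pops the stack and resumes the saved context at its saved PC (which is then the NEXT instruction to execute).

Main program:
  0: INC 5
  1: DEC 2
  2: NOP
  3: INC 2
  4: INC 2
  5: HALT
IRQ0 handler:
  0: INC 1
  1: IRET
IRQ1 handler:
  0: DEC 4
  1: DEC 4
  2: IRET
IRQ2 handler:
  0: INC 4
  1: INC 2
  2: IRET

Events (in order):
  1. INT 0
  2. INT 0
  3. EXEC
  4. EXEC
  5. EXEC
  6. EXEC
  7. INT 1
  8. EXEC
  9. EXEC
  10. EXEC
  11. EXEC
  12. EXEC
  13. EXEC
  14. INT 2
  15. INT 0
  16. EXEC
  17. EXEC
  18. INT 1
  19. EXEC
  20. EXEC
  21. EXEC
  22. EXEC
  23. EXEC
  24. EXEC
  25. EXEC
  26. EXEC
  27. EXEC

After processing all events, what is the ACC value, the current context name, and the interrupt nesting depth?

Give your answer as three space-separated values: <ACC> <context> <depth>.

Event 1 (INT 0): INT 0 arrives: push (MAIN, PC=0), enter IRQ0 at PC=0 (depth now 1)
Event 2 (INT 0): INT 0 arrives: push (IRQ0, PC=0), enter IRQ0 at PC=0 (depth now 2)
Event 3 (EXEC): [IRQ0] PC=0: INC 1 -> ACC=1
Event 4 (EXEC): [IRQ0] PC=1: IRET -> resume IRQ0 at PC=0 (depth now 1)
Event 5 (EXEC): [IRQ0] PC=0: INC 1 -> ACC=2
Event 6 (EXEC): [IRQ0] PC=1: IRET -> resume MAIN at PC=0 (depth now 0)
Event 7 (INT 1): INT 1 arrives: push (MAIN, PC=0), enter IRQ1 at PC=0 (depth now 1)
Event 8 (EXEC): [IRQ1] PC=0: DEC 4 -> ACC=-2
Event 9 (EXEC): [IRQ1] PC=1: DEC 4 -> ACC=-6
Event 10 (EXEC): [IRQ1] PC=2: IRET -> resume MAIN at PC=0 (depth now 0)
Event 11 (EXEC): [MAIN] PC=0: INC 5 -> ACC=-1
Event 12 (EXEC): [MAIN] PC=1: DEC 2 -> ACC=-3
Event 13 (EXEC): [MAIN] PC=2: NOP
Event 14 (INT 2): INT 2 arrives: push (MAIN, PC=3), enter IRQ2 at PC=0 (depth now 1)
Event 15 (INT 0): INT 0 arrives: push (IRQ2, PC=0), enter IRQ0 at PC=0 (depth now 2)
Event 16 (EXEC): [IRQ0] PC=0: INC 1 -> ACC=-2
Event 17 (EXEC): [IRQ0] PC=1: IRET -> resume IRQ2 at PC=0 (depth now 1)
Event 18 (INT 1): INT 1 arrives: push (IRQ2, PC=0), enter IRQ1 at PC=0 (depth now 2)
Event 19 (EXEC): [IRQ1] PC=0: DEC 4 -> ACC=-6
Event 20 (EXEC): [IRQ1] PC=1: DEC 4 -> ACC=-10
Event 21 (EXEC): [IRQ1] PC=2: IRET -> resume IRQ2 at PC=0 (depth now 1)
Event 22 (EXEC): [IRQ2] PC=0: INC 4 -> ACC=-6
Event 23 (EXEC): [IRQ2] PC=1: INC 2 -> ACC=-4
Event 24 (EXEC): [IRQ2] PC=2: IRET -> resume MAIN at PC=3 (depth now 0)
Event 25 (EXEC): [MAIN] PC=3: INC 2 -> ACC=-2
Event 26 (EXEC): [MAIN] PC=4: INC 2 -> ACC=0
Event 27 (EXEC): [MAIN] PC=5: HALT

Answer: 0 MAIN 0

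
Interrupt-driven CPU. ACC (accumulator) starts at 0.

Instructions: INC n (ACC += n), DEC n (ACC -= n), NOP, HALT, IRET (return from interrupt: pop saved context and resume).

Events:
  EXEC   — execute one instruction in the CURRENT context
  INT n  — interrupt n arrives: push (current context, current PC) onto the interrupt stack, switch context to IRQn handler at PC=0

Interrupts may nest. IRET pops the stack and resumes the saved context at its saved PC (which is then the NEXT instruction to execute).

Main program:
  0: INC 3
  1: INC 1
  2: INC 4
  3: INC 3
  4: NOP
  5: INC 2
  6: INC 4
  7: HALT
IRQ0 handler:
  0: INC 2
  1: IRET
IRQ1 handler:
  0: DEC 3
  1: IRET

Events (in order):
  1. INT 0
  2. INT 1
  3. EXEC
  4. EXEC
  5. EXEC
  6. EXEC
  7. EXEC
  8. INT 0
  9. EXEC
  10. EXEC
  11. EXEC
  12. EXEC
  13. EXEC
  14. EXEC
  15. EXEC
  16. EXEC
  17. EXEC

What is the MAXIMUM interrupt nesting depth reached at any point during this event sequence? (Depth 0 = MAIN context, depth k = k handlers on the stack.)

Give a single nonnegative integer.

Answer: 2

Derivation:
Event 1 (INT 0): INT 0 arrives: push (MAIN, PC=0), enter IRQ0 at PC=0 (depth now 1) [depth=1]
Event 2 (INT 1): INT 1 arrives: push (IRQ0, PC=0), enter IRQ1 at PC=0 (depth now 2) [depth=2]
Event 3 (EXEC): [IRQ1] PC=0: DEC 3 -> ACC=-3 [depth=2]
Event 4 (EXEC): [IRQ1] PC=1: IRET -> resume IRQ0 at PC=0 (depth now 1) [depth=1]
Event 5 (EXEC): [IRQ0] PC=0: INC 2 -> ACC=-1 [depth=1]
Event 6 (EXEC): [IRQ0] PC=1: IRET -> resume MAIN at PC=0 (depth now 0) [depth=0]
Event 7 (EXEC): [MAIN] PC=0: INC 3 -> ACC=2 [depth=0]
Event 8 (INT 0): INT 0 arrives: push (MAIN, PC=1), enter IRQ0 at PC=0 (depth now 1) [depth=1]
Event 9 (EXEC): [IRQ0] PC=0: INC 2 -> ACC=4 [depth=1]
Event 10 (EXEC): [IRQ0] PC=1: IRET -> resume MAIN at PC=1 (depth now 0) [depth=0]
Event 11 (EXEC): [MAIN] PC=1: INC 1 -> ACC=5 [depth=0]
Event 12 (EXEC): [MAIN] PC=2: INC 4 -> ACC=9 [depth=0]
Event 13 (EXEC): [MAIN] PC=3: INC 3 -> ACC=12 [depth=0]
Event 14 (EXEC): [MAIN] PC=4: NOP [depth=0]
Event 15 (EXEC): [MAIN] PC=5: INC 2 -> ACC=14 [depth=0]
Event 16 (EXEC): [MAIN] PC=6: INC 4 -> ACC=18 [depth=0]
Event 17 (EXEC): [MAIN] PC=7: HALT [depth=0]
Max depth observed: 2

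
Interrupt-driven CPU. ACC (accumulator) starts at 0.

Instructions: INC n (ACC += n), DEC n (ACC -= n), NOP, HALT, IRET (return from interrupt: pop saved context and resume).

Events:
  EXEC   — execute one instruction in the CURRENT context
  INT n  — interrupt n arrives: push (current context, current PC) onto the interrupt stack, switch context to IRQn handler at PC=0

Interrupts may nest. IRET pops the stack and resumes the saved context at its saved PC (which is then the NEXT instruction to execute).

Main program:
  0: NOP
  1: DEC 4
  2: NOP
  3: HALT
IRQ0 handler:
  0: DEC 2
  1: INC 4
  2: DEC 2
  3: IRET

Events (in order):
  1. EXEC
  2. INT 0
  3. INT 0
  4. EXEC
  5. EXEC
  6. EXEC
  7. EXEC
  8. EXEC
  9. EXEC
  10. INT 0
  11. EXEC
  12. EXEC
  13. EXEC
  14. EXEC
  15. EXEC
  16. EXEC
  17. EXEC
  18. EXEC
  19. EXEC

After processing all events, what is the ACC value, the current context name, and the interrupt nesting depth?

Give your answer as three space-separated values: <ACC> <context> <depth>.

Answer: -4 MAIN 0

Derivation:
Event 1 (EXEC): [MAIN] PC=0: NOP
Event 2 (INT 0): INT 0 arrives: push (MAIN, PC=1), enter IRQ0 at PC=0 (depth now 1)
Event 3 (INT 0): INT 0 arrives: push (IRQ0, PC=0), enter IRQ0 at PC=0 (depth now 2)
Event 4 (EXEC): [IRQ0] PC=0: DEC 2 -> ACC=-2
Event 5 (EXEC): [IRQ0] PC=1: INC 4 -> ACC=2
Event 6 (EXEC): [IRQ0] PC=2: DEC 2 -> ACC=0
Event 7 (EXEC): [IRQ0] PC=3: IRET -> resume IRQ0 at PC=0 (depth now 1)
Event 8 (EXEC): [IRQ0] PC=0: DEC 2 -> ACC=-2
Event 9 (EXEC): [IRQ0] PC=1: INC 4 -> ACC=2
Event 10 (INT 0): INT 0 arrives: push (IRQ0, PC=2), enter IRQ0 at PC=0 (depth now 2)
Event 11 (EXEC): [IRQ0] PC=0: DEC 2 -> ACC=0
Event 12 (EXEC): [IRQ0] PC=1: INC 4 -> ACC=4
Event 13 (EXEC): [IRQ0] PC=2: DEC 2 -> ACC=2
Event 14 (EXEC): [IRQ0] PC=3: IRET -> resume IRQ0 at PC=2 (depth now 1)
Event 15 (EXEC): [IRQ0] PC=2: DEC 2 -> ACC=0
Event 16 (EXEC): [IRQ0] PC=3: IRET -> resume MAIN at PC=1 (depth now 0)
Event 17 (EXEC): [MAIN] PC=1: DEC 4 -> ACC=-4
Event 18 (EXEC): [MAIN] PC=2: NOP
Event 19 (EXEC): [MAIN] PC=3: HALT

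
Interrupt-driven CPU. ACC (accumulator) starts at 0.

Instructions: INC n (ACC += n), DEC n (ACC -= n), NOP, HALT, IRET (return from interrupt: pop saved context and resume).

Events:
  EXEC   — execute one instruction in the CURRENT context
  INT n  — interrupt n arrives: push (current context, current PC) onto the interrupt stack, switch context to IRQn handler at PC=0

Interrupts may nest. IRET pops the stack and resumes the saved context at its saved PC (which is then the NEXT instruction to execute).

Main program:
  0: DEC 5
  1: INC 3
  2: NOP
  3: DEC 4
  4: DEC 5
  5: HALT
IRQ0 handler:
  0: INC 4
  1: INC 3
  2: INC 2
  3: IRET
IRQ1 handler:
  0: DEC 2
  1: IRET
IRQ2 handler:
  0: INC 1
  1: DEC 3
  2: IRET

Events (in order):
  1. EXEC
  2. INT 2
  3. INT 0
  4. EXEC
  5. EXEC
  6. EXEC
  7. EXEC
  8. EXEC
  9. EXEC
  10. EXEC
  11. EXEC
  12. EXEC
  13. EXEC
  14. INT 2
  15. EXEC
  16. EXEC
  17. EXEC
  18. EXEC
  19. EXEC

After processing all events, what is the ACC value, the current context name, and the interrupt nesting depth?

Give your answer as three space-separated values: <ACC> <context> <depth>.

Answer: -6 MAIN 0

Derivation:
Event 1 (EXEC): [MAIN] PC=0: DEC 5 -> ACC=-5
Event 2 (INT 2): INT 2 arrives: push (MAIN, PC=1), enter IRQ2 at PC=0 (depth now 1)
Event 3 (INT 0): INT 0 arrives: push (IRQ2, PC=0), enter IRQ0 at PC=0 (depth now 2)
Event 4 (EXEC): [IRQ0] PC=0: INC 4 -> ACC=-1
Event 5 (EXEC): [IRQ0] PC=1: INC 3 -> ACC=2
Event 6 (EXEC): [IRQ0] PC=2: INC 2 -> ACC=4
Event 7 (EXEC): [IRQ0] PC=3: IRET -> resume IRQ2 at PC=0 (depth now 1)
Event 8 (EXEC): [IRQ2] PC=0: INC 1 -> ACC=5
Event 9 (EXEC): [IRQ2] PC=1: DEC 3 -> ACC=2
Event 10 (EXEC): [IRQ2] PC=2: IRET -> resume MAIN at PC=1 (depth now 0)
Event 11 (EXEC): [MAIN] PC=1: INC 3 -> ACC=5
Event 12 (EXEC): [MAIN] PC=2: NOP
Event 13 (EXEC): [MAIN] PC=3: DEC 4 -> ACC=1
Event 14 (INT 2): INT 2 arrives: push (MAIN, PC=4), enter IRQ2 at PC=0 (depth now 1)
Event 15 (EXEC): [IRQ2] PC=0: INC 1 -> ACC=2
Event 16 (EXEC): [IRQ2] PC=1: DEC 3 -> ACC=-1
Event 17 (EXEC): [IRQ2] PC=2: IRET -> resume MAIN at PC=4 (depth now 0)
Event 18 (EXEC): [MAIN] PC=4: DEC 5 -> ACC=-6
Event 19 (EXEC): [MAIN] PC=5: HALT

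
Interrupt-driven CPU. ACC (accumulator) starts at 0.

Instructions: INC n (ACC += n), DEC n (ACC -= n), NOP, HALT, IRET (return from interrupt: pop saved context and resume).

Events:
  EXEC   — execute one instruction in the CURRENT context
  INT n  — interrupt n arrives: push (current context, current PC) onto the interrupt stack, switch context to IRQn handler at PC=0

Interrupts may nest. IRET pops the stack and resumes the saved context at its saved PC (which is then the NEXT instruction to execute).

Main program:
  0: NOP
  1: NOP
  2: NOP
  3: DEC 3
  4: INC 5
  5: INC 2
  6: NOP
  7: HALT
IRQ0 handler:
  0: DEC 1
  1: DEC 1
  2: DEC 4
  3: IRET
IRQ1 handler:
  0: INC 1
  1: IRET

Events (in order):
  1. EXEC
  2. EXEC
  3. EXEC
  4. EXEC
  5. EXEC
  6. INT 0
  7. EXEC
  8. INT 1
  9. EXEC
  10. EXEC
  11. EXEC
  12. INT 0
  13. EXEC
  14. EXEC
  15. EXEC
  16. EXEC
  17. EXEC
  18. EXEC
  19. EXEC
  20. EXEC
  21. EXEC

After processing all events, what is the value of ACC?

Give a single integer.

Event 1 (EXEC): [MAIN] PC=0: NOP
Event 2 (EXEC): [MAIN] PC=1: NOP
Event 3 (EXEC): [MAIN] PC=2: NOP
Event 4 (EXEC): [MAIN] PC=3: DEC 3 -> ACC=-3
Event 5 (EXEC): [MAIN] PC=4: INC 5 -> ACC=2
Event 6 (INT 0): INT 0 arrives: push (MAIN, PC=5), enter IRQ0 at PC=0 (depth now 1)
Event 7 (EXEC): [IRQ0] PC=0: DEC 1 -> ACC=1
Event 8 (INT 1): INT 1 arrives: push (IRQ0, PC=1), enter IRQ1 at PC=0 (depth now 2)
Event 9 (EXEC): [IRQ1] PC=0: INC 1 -> ACC=2
Event 10 (EXEC): [IRQ1] PC=1: IRET -> resume IRQ0 at PC=1 (depth now 1)
Event 11 (EXEC): [IRQ0] PC=1: DEC 1 -> ACC=1
Event 12 (INT 0): INT 0 arrives: push (IRQ0, PC=2), enter IRQ0 at PC=0 (depth now 2)
Event 13 (EXEC): [IRQ0] PC=0: DEC 1 -> ACC=0
Event 14 (EXEC): [IRQ0] PC=1: DEC 1 -> ACC=-1
Event 15 (EXEC): [IRQ0] PC=2: DEC 4 -> ACC=-5
Event 16 (EXEC): [IRQ0] PC=3: IRET -> resume IRQ0 at PC=2 (depth now 1)
Event 17 (EXEC): [IRQ0] PC=2: DEC 4 -> ACC=-9
Event 18 (EXEC): [IRQ0] PC=3: IRET -> resume MAIN at PC=5 (depth now 0)
Event 19 (EXEC): [MAIN] PC=5: INC 2 -> ACC=-7
Event 20 (EXEC): [MAIN] PC=6: NOP
Event 21 (EXEC): [MAIN] PC=7: HALT

Answer: -7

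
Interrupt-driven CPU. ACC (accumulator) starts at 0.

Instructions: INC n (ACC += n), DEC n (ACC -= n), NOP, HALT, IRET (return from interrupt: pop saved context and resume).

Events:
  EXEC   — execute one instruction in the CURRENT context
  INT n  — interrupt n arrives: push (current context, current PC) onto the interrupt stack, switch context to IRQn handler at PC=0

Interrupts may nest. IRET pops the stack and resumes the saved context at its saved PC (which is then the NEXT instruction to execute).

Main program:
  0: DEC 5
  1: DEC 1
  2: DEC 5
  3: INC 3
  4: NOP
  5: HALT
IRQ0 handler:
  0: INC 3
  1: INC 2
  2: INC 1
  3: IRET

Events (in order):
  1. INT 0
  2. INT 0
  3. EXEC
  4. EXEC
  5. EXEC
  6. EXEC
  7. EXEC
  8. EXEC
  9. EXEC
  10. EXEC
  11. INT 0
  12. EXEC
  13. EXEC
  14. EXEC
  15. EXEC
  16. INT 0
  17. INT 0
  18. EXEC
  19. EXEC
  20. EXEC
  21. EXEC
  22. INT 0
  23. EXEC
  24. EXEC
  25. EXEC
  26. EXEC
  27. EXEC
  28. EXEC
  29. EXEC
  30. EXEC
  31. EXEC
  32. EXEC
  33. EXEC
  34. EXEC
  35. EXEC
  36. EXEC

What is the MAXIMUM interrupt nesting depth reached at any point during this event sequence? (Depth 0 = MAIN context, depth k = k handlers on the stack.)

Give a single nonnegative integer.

Answer: 2

Derivation:
Event 1 (INT 0): INT 0 arrives: push (MAIN, PC=0), enter IRQ0 at PC=0 (depth now 1) [depth=1]
Event 2 (INT 0): INT 0 arrives: push (IRQ0, PC=0), enter IRQ0 at PC=0 (depth now 2) [depth=2]
Event 3 (EXEC): [IRQ0] PC=0: INC 3 -> ACC=3 [depth=2]
Event 4 (EXEC): [IRQ0] PC=1: INC 2 -> ACC=5 [depth=2]
Event 5 (EXEC): [IRQ0] PC=2: INC 1 -> ACC=6 [depth=2]
Event 6 (EXEC): [IRQ0] PC=3: IRET -> resume IRQ0 at PC=0 (depth now 1) [depth=1]
Event 7 (EXEC): [IRQ0] PC=0: INC 3 -> ACC=9 [depth=1]
Event 8 (EXEC): [IRQ0] PC=1: INC 2 -> ACC=11 [depth=1]
Event 9 (EXEC): [IRQ0] PC=2: INC 1 -> ACC=12 [depth=1]
Event 10 (EXEC): [IRQ0] PC=3: IRET -> resume MAIN at PC=0 (depth now 0) [depth=0]
Event 11 (INT 0): INT 0 arrives: push (MAIN, PC=0), enter IRQ0 at PC=0 (depth now 1) [depth=1]
Event 12 (EXEC): [IRQ0] PC=0: INC 3 -> ACC=15 [depth=1]
Event 13 (EXEC): [IRQ0] PC=1: INC 2 -> ACC=17 [depth=1]
Event 14 (EXEC): [IRQ0] PC=2: INC 1 -> ACC=18 [depth=1]
Event 15 (EXEC): [IRQ0] PC=3: IRET -> resume MAIN at PC=0 (depth now 0) [depth=0]
Event 16 (INT 0): INT 0 arrives: push (MAIN, PC=0), enter IRQ0 at PC=0 (depth now 1) [depth=1]
Event 17 (INT 0): INT 0 arrives: push (IRQ0, PC=0), enter IRQ0 at PC=0 (depth now 2) [depth=2]
Event 18 (EXEC): [IRQ0] PC=0: INC 3 -> ACC=21 [depth=2]
Event 19 (EXEC): [IRQ0] PC=1: INC 2 -> ACC=23 [depth=2]
Event 20 (EXEC): [IRQ0] PC=2: INC 1 -> ACC=24 [depth=2]
Event 21 (EXEC): [IRQ0] PC=3: IRET -> resume IRQ0 at PC=0 (depth now 1) [depth=1]
Event 22 (INT 0): INT 0 arrives: push (IRQ0, PC=0), enter IRQ0 at PC=0 (depth now 2) [depth=2]
Event 23 (EXEC): [IRQ0] PC=0: INC 3 -> ACC=27 [depth=2]
Event 24 (EXEC): [IRQ0] PC=1: INC 2 -> ACC=29 [depth=2]
Event 25 (EXEC): [IRQ0] PC=2: INC 1 -> ACC=30 [depth=2]
Event 26 (EXEC): [IRQ0] PC=3: IRET -> resume IRQ0 at PC=0 (depth now 1) [depth=1]
Event 27 (EXEC): [IRQ0] PC=0: INC 3 -> ACC=33 [depth=1]
Event 28 (EXEC): [IRQ0] PC=1: INC 2 -> ACC=35 [depth=1]
Event 29 (EXEC): [IRQ0] PC=2: INC 1 -> ACC=36 [depth=1]
Event 30 (EXEC): [IRQ0] PC=3: IRET -> resume MAIN at PC=0 (depth now 0) [depth=0]
Event 31 (EXEC): [MAIN] PC=0: DEC 5 -> ACC=31 [depth=0]
Event 32 (EXEC): [MAIN] PC=1: DEC 1 -> ACC=30 [depth=0]
Event 33 (EXEC): [MAIN] PC=2: DEC 5 -> ACC=25 [depth=0]
Event 34 (EXEC): [MAIN] PC=3: INC 3 -> ACC=28 [depth=0]
Event 35 (EXEC): [MAIN] PC=4: NOP [depth=0]
Event 36 (EXEC): [MAIN] PC=5: HALT [depth=0]
Max depth observed: 2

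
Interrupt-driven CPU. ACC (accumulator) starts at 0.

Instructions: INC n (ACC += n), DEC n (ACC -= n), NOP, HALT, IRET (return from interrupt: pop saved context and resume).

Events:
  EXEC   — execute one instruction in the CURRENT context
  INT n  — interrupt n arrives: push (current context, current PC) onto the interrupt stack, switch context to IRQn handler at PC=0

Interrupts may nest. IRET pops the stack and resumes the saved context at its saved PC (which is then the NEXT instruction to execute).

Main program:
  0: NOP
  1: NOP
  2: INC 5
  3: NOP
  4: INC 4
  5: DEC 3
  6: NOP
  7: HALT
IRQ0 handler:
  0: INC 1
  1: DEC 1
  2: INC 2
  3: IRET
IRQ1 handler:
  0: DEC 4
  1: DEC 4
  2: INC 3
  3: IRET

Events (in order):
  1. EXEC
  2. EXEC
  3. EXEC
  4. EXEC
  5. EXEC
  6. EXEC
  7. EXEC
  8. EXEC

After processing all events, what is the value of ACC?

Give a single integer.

Event 1 (EXEC): [MAIN] PC=0: NOP
Event 2 (EXEC): [MAIN] PC=1: NOP
Event 3 (EXEC): [MAIN] PC=2: INC 5 -> ACC=5
Event 4 (EXEC): [MAIN] PC=3: NOP
Event 5 (EXEC): [MAIN] PC=4: INC 4 -> ACC=9
Event 6 (EXEC): [MAIN] PC=5: DEC 3 -> ACC=6
Event 7 (EXEC): [MAIN] PC=6: NOP
Event 8 (EXEC): [MAIN] PC=7: HALT

Answer: 6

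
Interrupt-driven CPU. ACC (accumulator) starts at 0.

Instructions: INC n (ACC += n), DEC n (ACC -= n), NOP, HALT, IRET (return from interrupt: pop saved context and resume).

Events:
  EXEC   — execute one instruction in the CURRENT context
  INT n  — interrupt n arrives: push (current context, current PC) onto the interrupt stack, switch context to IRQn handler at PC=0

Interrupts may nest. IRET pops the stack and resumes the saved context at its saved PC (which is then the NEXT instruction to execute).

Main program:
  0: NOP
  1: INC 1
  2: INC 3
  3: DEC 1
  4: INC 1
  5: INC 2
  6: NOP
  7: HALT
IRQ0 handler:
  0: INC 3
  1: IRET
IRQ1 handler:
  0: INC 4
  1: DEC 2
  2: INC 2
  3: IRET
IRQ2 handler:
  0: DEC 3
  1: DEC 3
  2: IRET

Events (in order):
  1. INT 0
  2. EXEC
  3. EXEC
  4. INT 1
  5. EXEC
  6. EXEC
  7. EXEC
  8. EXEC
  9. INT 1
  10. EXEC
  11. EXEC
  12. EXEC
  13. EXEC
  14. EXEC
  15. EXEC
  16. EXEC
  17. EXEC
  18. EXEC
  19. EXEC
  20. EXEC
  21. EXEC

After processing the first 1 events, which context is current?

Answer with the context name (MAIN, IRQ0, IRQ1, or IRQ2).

Event 1 (INT 0): INT 0 arrives: push (MAIN, PC=0), enter IRQ0 at PC=0 (depth now 1)

Answer: IRQ0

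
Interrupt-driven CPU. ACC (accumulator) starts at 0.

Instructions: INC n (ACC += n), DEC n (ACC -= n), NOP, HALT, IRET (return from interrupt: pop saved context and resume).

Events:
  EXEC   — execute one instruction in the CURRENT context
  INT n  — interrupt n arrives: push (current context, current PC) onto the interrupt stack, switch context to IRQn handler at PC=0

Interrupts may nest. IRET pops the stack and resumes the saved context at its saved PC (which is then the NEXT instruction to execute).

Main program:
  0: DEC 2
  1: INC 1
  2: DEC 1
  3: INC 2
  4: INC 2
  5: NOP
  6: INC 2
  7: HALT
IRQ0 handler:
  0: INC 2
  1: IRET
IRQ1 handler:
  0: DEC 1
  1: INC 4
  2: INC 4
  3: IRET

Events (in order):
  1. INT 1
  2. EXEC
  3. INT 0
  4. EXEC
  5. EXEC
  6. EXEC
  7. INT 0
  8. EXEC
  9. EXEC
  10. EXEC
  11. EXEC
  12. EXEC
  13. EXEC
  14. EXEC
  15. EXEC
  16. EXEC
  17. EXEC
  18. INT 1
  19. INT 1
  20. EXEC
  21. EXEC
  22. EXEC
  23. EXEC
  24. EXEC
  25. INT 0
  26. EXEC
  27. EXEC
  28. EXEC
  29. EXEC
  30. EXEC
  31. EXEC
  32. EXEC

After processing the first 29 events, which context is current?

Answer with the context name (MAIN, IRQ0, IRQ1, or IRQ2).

Answer: IRQ1

Derivation:
Event 1 (INT 1): INT 1 arrives: push (MAIN, PC=0), enter IRQ1 at PC=0 (depth now 1)
Event 2 (EXEC): [IRQ1] PC=0: DEC 1 -> ACC=-1
Event 3 (INT 0): INT 0 arrives: push (IRQ1, PC=1), enter IRQ0 at PC=0 (depth now 2)
Event 4 (EXEC): [IRQ0] PC=0: INC 2 -> ACC=1
Event 5 (EXEC): [IRQ0] PC=1: IRET -> resume IRQ1 at PC=1 (depth now 1)
Event 6 (EXEC): [IRQ1] PC=1: INC 4 -> ACC=5
Event 7 (INT 0): INT 0 arrives: push (IRQ1, PC=2), enter IRQ0 at PC=0 (depth now 2)
Event 8 (EXEC): [IRQ0] PC=0: INC 2 -> ACC=7
Event 9 (EXEC): [IRQ0] PC=1: IRET -> resume IRQ1 at PC=2 (depth now 1)
Event 10 (EXEC): [IRQ1] PC=2: INC 4 -> ACC=11
Event 11 (EXEC): [IRQ1] PC=3: IRET -> resume MAIN at PC=0 (depth now 0)
Event 12 (EXEC): [MAIN] PC=0: DEC 2 -> ACC=9
Event 13 (EXEC): [MAIN] PC=1: INC 1 -> ACC=10
Event 14 (EXEC): [MAIN] PC=2: DEC 1 -> ACC=9
Event 15 (EXEC): [MAIN] PC=3: INC 2 -> ACC=11
Event 16 (EXEC): [MAIN] PC=4: INC 2 -> ACC=13
Event 17 (EXEC): [MAIN] PC=5: NOP
Event 18 (INT 1): INT 1 arrives: push (MAIN, PC=6), enter IRQ1 at PC=0 (depth now 1)
Event 19 (INT 1): INT 1 arrives: push (IRQ1, PC=0), enter IRQ1 at PC=0 (depth now 2)
Event 20 (EXEC): [IRQ1] PC=0: DEC 1 -> ACC=12
Event 21 (EXEC): [IRQ1] PC=1: INC 4 -> ACC=16
Event 22 (EXEC): [IRQ1] PC=2: INC 4 -> ACC=20
Event 23 (EXEC): [IRQ1] PC=3: IRET -> resume IRQ1 at PC=0 (depth now 1)
Event 24 (EXEC): [IRQ1] PC=0: DEC 1 -> ACC=19
Event 25 (INT 0): INT 0 arrives: push (IRQ1, PC=1), enter IRQ0 at PC=0 (depth now 2)
Event 26 (EXEC): [IRQ0] PC=0: INC 2 -> ACC=21
Event 27 (EXEC): [IRQ0] PC=1: IRET -> resume IRQ1 at PC=1 (depth now 1)
Event 28 (EXEC): [IRQ1] PC=1: INC 4 -> ACC=25
Event 29 (EXEC): [IRQ1] PC=2: INC 4 -> ACC=29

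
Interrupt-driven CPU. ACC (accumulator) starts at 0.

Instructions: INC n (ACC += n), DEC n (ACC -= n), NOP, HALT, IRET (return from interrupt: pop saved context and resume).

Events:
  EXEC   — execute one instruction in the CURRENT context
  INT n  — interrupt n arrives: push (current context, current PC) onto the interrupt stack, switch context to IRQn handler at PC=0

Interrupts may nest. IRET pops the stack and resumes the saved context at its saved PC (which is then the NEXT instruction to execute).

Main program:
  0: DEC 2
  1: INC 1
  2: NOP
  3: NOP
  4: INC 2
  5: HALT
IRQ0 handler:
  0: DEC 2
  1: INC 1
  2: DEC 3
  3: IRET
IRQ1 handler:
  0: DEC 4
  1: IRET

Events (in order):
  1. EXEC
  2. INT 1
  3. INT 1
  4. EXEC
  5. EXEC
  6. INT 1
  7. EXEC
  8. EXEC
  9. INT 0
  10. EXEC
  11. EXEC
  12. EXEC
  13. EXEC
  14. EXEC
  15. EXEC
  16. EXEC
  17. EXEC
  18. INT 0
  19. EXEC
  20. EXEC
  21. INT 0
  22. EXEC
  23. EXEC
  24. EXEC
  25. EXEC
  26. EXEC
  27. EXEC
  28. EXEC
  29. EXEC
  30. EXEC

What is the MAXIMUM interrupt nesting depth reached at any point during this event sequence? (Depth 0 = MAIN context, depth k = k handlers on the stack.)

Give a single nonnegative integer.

Answer: 2

Derivation:
Event 1 (EXEC): [MAIN] PC=0: DEC 2 -> ACC=-2 [depth=0]
Event 2 (INT 1): INT 1 arrives: push (MAIN, PC=1), enter IRQ1 at PC=0 (depth now 1) [depth=1]
Event 3 (INT 1): INT 1 arrives: push (IRQ1, PC=0), enter IRQ1 at PC=0 (depth now 2) [depth=2]
Event 4 (EXEC): [IRQ1] PC=0: DEC 4 -> ACC=-6 [depth=2]
Event 5 (EXEC): [IRQ1] PC=1: IRET -> resume IRQ1 at PC=0 (depth now 1) [depth=1]
Event 6 (INT 1): INT 1 arrives: push (IRQ1, PC=0), enter IRQ1 at PC=0 (depth now 2) [depth=2]
Event 7 (EXEC): [IRQ1] PC=0: DEC 4 -> ACC=-10 [depth=2]
Event 8 (EXEC): [IRQ1] PC=1: IRET -> resume IRQ1 at PC=0 (depth now 1) [depth=1]
Event 9 (INT 0): INT 0 arrives: push (IRQ1, PC=0), enter IRQ0 at PC=0 (depth now 2) [depth=2]
Event 10 (EXEC): [IRQ0] PC=0: DEC 2 -> ACC=-12 [depth=2]
Event 11 (EXEC): [IRQ0] PC=1: INC 1 -> ACC=-11 [depth=2]
Event 12 (EXEC): [IRQ0] PC=2: DEC 3 -> ACC=-14 [depth=2]
Event 13 (EXEC): [IRQ0] PC=3: IRET -> resume IRQ1 at PC=0 (depth now 1) [depth=1]
Event 14 (EXEC): [IRQ1] PC=0: DEC 4 -> ACC=-18 [depth=1]
Event 15 (EXEC): [IRQ1] PC=1: IRET -> resume MAIN at PC=1 (depth now 0) [depth=0]
Event 16 (EXEC): [MAIN] PC=1: INC 1 -> ACC=-17 [depth=0]
Event 17 (EXEC): [MAIN] PC=2: NOP [depth=0]
Event 18 (INT 0): INT 0 arrives: push (MAIN, PC=3), enter IRQ0 at PC=0 (depth now 1) [depth=1]
Event 19 (EXEC): [IRQ0] PC=0: DEC 2 -> ACC=-19 [depth=1]
Event 20 (EXEC): [IRQ0] PC=1: INC 1 -> ACC=-18 [depth=1]
Event 21 (INT 0): INT 0 arrives: push (IRQ0, PC=2), enter IRQ0 at PC=0 (depth now 2) [depth=2]
Event 22 (EXEC): [IRQ0] PC=0: DEC 2 -> ACC=-20 [depth=2]
Event 23 (EXEC): [IRQ0] PC=1: INC 1 -> ACC=-19 [depth=2]
Event 24 (EXEC): [IRQ0] PC=2: DEC 3 -> ACC=-22 [depth=2]
Event 25 (EXEC): [IRQ0] PC=3: IRET -> resume IRQ0 at PC=2 (depth now 1) [depth=1]
Event 26 (EXEC): [IRQ0] PC=2: DEC 3 -> ACC=-25 [depth=1]
Event 27 (EXEC): [IRQ0] PC=3: IRET -> resume MAIN at PC=3 (depth now 0) [depth=0]
Event 28 (EXEC): [MAIN] PC=3: NOP [depth=0]
Event 29 (EXEC): [MAIN] PC=4: INC 2 -> ACC=-23 [depth=0]
Event 30 (EXEC): [MAIN] PC=5: HALT [depth=0]
Max depth observed: 2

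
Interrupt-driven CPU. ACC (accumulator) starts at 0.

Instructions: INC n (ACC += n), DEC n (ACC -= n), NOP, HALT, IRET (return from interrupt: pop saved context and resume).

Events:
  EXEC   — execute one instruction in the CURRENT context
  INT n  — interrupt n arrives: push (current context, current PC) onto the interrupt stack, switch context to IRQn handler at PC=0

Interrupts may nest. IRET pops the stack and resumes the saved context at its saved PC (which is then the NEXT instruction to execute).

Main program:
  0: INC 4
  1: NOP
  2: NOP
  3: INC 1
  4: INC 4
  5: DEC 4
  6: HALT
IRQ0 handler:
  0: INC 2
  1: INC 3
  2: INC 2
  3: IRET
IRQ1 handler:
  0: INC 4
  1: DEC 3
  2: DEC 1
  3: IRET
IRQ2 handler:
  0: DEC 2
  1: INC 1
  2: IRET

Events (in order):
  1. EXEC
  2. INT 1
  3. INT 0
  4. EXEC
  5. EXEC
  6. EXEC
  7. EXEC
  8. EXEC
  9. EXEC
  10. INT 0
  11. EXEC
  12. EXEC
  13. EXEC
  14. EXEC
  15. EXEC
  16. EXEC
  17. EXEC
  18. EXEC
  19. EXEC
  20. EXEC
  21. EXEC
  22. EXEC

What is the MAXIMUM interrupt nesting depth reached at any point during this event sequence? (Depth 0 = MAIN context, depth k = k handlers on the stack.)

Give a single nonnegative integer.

Answer: 2

Derivation:
Event 1 (EXEC): [MAIN] PC=0: INC 4 -> ACC=4 [depth=0]
Event 2 (INT 1): INT 1 arrives: push (MAIN, PC=1), enter IRQ1 at PC=0 (depth now 1) [depth=1]
Event 3 (INT 0): INT 0 arrives: push (IRQ1, PC=0), enter IRQ0 at PC=0 (depth now 2) [depth=2]
Event 4 (EXEC): [IRQ0] PC=0: INC 2 -> ACC=6 [depth=2]
Event 5 (EXEC): [IRQ0] PC=1: INC 3 -> ACC=9 [depth=2]
Event 6 (EXEC): [IRQ0] PC=2: INC 2 -> ACC=11 [depth=2]
Event 7 (EXEC): [IRQ0] PC=3: IRET -> resume IRQ1 at PC=0 (depth now 1) [depth=1]
Event 8 (EXEC): [IRQ1] PC=0: INC 4 -> ACC=15 [depth=1]
Event 9 (EXEC): [IRQ1] PC=1: DEC 3 -> ACC=12 [depth=1]
Event 10 (INT 0): INT 0 arrives: push (IRQ1, PC=2), enter IRQ0 at PC=0 (depth now 2) [depth=2]
Event 11 (EXEC): [IRQ0] PC=0: INC 2 -> ACC=14 [depth=2]
Event 12 (EXEC): [IRQ0] PC=1: INC 3 -> ACC=17 [depth=2]
Event 13 (EXEC): [IRQ0] PC=2: INC 2 -> ACC=19 [depth=2]
Event 14 (EXEC): [IRQ0] PC=3: IRET -> resume IRQ1 at PC=2 (depth now 1) [depth=1]
Event 15 (EXEC): [IRQ1] PC=2: DEC 1 -> ACC=18 [depth=1]
Event 16 (EXEC): [IRQ1] PC=3: IRET -> resume MAIN at PC=1 (depth now 0) [depth=0]
Event 17 (EXEC): [MAIN] PC=1: NOP [depth=0]
Event 18 (EXEC): [MAIN] PC=2: NOP [depth=0]
Event 19 (EXEC): [MAIN] PC=3: INC 1 -> ACC=19 [depth=0]
Event 20 (EXEC): [MAIN] PC=4: INC 4 -> ACC=23 [depth=0]
Event 21 (EXEC): [MAIN] PC=5: DEC 4 -> ACC=19 [depth=0]
Event 22 (EXEC): [MAIN] PC=6: HALT [depth=0]
Max depth observed: 2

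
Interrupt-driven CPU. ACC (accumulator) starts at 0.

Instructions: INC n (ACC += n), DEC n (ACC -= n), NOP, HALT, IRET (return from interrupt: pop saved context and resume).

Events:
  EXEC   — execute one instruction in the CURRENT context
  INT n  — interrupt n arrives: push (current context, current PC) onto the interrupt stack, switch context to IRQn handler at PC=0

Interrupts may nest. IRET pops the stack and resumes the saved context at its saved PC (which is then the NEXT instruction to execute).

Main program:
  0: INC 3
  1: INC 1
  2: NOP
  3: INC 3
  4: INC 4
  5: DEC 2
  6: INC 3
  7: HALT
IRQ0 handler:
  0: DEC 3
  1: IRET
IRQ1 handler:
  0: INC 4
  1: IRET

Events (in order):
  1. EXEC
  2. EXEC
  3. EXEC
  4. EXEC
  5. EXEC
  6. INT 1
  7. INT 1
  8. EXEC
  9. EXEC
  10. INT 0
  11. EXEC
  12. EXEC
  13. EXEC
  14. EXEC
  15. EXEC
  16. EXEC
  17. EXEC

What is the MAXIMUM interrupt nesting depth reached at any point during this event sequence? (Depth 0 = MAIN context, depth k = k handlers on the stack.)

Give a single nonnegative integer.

Event 1 (EXEC): [MAIN] PC=0: INC 3 -> ACC=3 [depth=0]
Event 2 (EXEC): [MAIN] PC=1: INC 1 -> ACC=4 [depth=0]
Event 3 (EXEC): [MAIN] PC=2: NOP [depth=0]
Event 4 (EXEC): [MAIN] PC=3: INC 3 -> ACC=7 [depth=0]
Event 5 (EXEC): [MAIN] PC=4: INC 4 -> ACC=11 [depth=0]
Event 6 (INT 1): INT 1 arrives: push (MAIN, PC=5), enter IRQ1 at PC=0 (depth now 1) [depth=1]
Event 7 (INT 1): INT 1 arrives: push (IRQ1, PC=0), enter IRQ1 at PC=0 (depth now 2) [depth=2]
Event 8 (EXEC): [IRQ1] PC=0: INC 4 -> ACC=15 [depth=2]
Event 9 (EXEC): [IRQ1] PC=1: IRET -> resume IRQ1 at PC=0 (depth now 1) [depth=1]
Event 10 (INT 0): INT 0 arrives: push (IRQ1, PC=0), enter IRQ0 at PC=0 (depth now 2) [depth=2]
Event 11 (EXEC): [IRQ0] PC=0: DEC 3 -> ACC=12 [depth=2]
Event 12 (EXEC): [IRQ0] PC=1: IRET -> resume IRQ1 at PC=0 (depth now 1) [depth=1]
Event 13 (EXEC): [IRQ1] PC=0: INC 4 -> ACC=16 [depth=1]
Event 14 (EXEC): [IRQ1] PC=1: IRET -> resume MAIN at PC=5 (depth now 0) [depth=0]
Event 15 (EXEC): [MAIN] PC=5: DEC 2 -> ACC=14 [depth=0]
Event 16 (EXEC): [MAIN] PC=6: INC 3 -> ACC=17 [depth=0]
Event 17 (EXEC): [MAIN] PC=7: HALT [depth=0]
Max depth observed: 2

Answer: 2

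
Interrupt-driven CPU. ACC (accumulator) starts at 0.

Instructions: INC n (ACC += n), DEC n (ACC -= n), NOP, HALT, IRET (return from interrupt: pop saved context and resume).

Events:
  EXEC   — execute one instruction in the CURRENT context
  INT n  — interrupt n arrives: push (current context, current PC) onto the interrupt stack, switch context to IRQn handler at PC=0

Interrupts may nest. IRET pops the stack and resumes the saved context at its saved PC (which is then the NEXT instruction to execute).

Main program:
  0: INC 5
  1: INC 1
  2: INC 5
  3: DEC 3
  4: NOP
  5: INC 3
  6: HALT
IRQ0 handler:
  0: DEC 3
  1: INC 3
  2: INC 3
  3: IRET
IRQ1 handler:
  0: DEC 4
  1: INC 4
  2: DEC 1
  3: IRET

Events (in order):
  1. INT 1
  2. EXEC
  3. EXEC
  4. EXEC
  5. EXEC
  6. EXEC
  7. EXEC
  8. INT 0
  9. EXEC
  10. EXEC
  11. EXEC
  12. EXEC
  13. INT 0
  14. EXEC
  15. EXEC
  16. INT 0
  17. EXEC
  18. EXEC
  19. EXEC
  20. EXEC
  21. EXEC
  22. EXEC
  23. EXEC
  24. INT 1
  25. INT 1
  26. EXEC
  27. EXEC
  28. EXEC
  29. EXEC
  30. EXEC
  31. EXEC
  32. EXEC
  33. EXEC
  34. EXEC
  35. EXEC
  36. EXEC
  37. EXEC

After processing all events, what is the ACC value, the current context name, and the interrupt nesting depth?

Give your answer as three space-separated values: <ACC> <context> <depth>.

Event 1 (INT 1): INT 1 arrives: push (MAIN, PC=0), enter IRQ1 at PC=0 (depth now 1)
Event 2 (EXEC): [IRQ1] PC=0: DEC 4 -> ACC=-4
Event 3 (EXEC): [IRQ1] PC=1: INC 4 -> ACC=0
Event 4 (EXEC): [IRQ1] PC=2: DEC 1 -> ACC=-1
Event 5 (EXEC): [IRQ1] PC=3: IRET -> resume MAIN at PC=0 (depth now 0)
Event 6 (EXEC): [MAIN] PC=0: INC 5 -> ACC=4
Event 7 (EXEC): [MAIN] PC=1: INC 1 -> ACC=5
Event 8 (INT 0): INT 0 arrives: push (MAIN, PC=2), enter IRQ0 at PC=0 (depth now 1)
Event 9 (EXEC): [IRQ0] PC=0: DEC 3 -> ACC=2
Event 10 (EXEC): [IRQ0] PC=1: INC 3 -> ACC=5
Event 11 (EXEC): [IRQ0] PC=2: INC 3 -> ACC=8
Event 12 (EXEC): [IRQ0] PC=3: IRET -> resume MAIN at PC=2 (depth now 0)
Event 13 (INT 0): INT 0 arrives: push (MAIN, PC=2), enter IRQ0 at PC=0 (depth now 1)
Event 14 (EXEC): [IRQ0] PC=0: DEC 3 -> ACC=5
Event 15 (EXEC): [IRQ0] PC=1: INC 3 -> ACC=8
Event 16 (INT 0): INT 0 arrives: push (IRQ0, PC=2), enter IRQ0 at PC=0 (depth now 2)
Event 17 (EXEC): [IRQ0] PC=0: DEC 3 -> ACC=5
Event 18 (EXEC): [IRQ0] PC=1: INC 3 -> ACC=8
Event 19 (EXEC): [IRQ0] PC=2: INC 3 -> ACC=11
Event 20 (EXEC): [IRQ0] PC=3: IRET -> resume IRQ0 at PC=2 (depth now 1)
Event 21 (EXEC): [IRQ0] PC=2: INC 3 -> ACC=14
Event 22 (EXEC): [IRQ0] PC=3: IRET -> resume MAIN at PC=2 (depth now 0)
Event 23 (EXEC): [MAIN] PC=2: INC 5 -> ACC=19
Event 24 (INT 1): INT 1 arrives: push (MAIN, PC=3), enter IRQ1 at PC=0 (depth now 1)
Event 25 (INT 1): INT 1 arrives: push (IRQ1, PC=0), enter IRQ1 at PC=0 (depth now 2)
Event 26 (EXEC): [IRQ1] PC=0: DEC 4 -> ACC=15
Event 27 (EXEC): [IRQ1] PC=1: INC 4 -> ACC=19
Event 28 (EXEC): [IRQ1] PC=2: DEC 1 -> ACC=18
Event 29 (EXEC): [IRQ1] PC=3: IRET -> resume IRQ1 at PC=0 (depth now 1)
Event 30 (EXEC): [IRQ1] PC=0: DEC 4 -> ACC=14
Event 31 (EXEC): [IRQ1] PC=1: INC 4 -> ACC=18
Event 32 (EXEC): [IRQ1] PC=2: DEC 1 -> ACC=17
Event 33 (EXEC): [IRQ1] PC=3: IRET -> resume MAIN at PC=3 (depth now 0)
Event 34 (EXEC): [MAIN] PC=3: DEC 3 -> ACC=14
Event 35 (EXEC): [MAIN] PC=4: NOP
Event 36 (EXEC): [MAIN] PC=5: INC 3 -> ACC=17
Event 37 (EXEC): [MAIN] PC=6: HALT

Answer: 17 MAIN 0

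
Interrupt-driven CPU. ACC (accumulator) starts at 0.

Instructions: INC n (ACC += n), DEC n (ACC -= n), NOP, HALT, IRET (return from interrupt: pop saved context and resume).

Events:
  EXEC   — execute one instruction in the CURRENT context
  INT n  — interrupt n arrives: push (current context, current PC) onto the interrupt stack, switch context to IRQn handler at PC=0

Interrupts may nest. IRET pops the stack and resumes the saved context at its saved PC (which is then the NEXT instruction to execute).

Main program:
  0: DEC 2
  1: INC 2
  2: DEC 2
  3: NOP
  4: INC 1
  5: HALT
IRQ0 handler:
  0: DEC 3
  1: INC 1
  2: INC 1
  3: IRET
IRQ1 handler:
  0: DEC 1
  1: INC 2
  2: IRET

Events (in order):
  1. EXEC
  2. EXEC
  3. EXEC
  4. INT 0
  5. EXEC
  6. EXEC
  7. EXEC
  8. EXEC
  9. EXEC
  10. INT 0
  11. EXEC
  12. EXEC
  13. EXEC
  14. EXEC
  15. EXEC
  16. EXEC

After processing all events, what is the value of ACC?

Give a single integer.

Event 1 (EXEC): [MAIN] PC=0: DEC 2 -> ACC=-2
Event 2 (EXEC): [MAIN] PC=1: INC 2 -> ACC=0
Event 3 (EXEC): [MAIN] PC=2: DEC 2 -> ACC=-2
Event 4 (INT 0): INT 0 arrives: push (MAIN, PC=3), enter IRQ0 at PC=0 (depth now 1)
Event 5 (EXEC): [IRQ0] PC=0: DEC 3 -> ACC=-5
Event 6 (EXEC): [IRQ0] PC=1: INC 1 -> ACC=-4
Event 7 (EXEC): [IRQ0] PC=2: INC 1 -> ACC=-3
Event 8 (EXEC): [IRQ0] PC=3: IRET -> resume MAIN at PC=3 (depth now 0)
Event 9 (EXEC): [MAIN] PC=3: NOP
Event 10 (INT 0): INT 0 arrives: push (MAIN, PC=4), enter IRQ0 at PC=0 (depth now 1)
Event 11 (EXEC): [IRQ0] PC=0: DEC 3 -> ACC=-6
Event 12 (EXEC): [IRQ0] PC=1: INC 1 -> ACC=-5
Event 13 (EXEC): [IRQ0] PC=2: INC 1 -> ACC=-4
Event 14 (EXEC): [IRQ0] PC=3: IRET -> resume MAIN at PC=4 (depth now 0)
Event 15 (EXEC): [MAIN] PC=4: INC 1 -> ACC=-3
Event 16 (EXEC): [MAIN] PC=5: HALT

Answer: -3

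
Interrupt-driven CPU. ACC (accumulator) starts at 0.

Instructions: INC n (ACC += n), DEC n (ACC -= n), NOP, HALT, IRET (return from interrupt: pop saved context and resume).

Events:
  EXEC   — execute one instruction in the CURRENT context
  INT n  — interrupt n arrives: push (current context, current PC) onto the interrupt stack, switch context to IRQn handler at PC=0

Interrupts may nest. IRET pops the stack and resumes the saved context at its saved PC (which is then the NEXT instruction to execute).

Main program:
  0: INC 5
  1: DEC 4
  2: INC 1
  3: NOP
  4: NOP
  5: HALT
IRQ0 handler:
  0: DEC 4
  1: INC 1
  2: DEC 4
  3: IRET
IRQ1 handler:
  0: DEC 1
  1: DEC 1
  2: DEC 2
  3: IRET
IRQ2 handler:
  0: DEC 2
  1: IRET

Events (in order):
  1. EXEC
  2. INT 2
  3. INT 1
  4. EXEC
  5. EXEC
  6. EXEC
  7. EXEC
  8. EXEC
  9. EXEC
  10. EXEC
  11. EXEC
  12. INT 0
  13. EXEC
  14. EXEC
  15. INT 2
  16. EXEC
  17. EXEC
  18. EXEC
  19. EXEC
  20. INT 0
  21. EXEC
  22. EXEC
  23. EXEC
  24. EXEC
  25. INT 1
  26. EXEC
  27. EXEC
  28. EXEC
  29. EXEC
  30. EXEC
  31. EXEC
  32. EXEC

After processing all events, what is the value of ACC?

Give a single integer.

Event 1 (EXEC): [MAIN] PC=0: INC 5 -> ACC=5
Event 2 (INT 2): INT 2 arrives: push (MAIN, PC=1), enter IRQ2 at PC=0 (depth now 1)
Event 3 (INT 1): INT 1 arrives: push (IRQ2, PC=0), enter IRQ1 at PC=0 (depth now 2)
Event 4 (EXEC): [IRQ1] PC=0: DEC 1 -> ACC=4
Event 5 (EXEC): [IRQ1] PC=1: DEC 1 -> ACC=3
Event 6 (EXEC): [IRQ1] PC=2: DEC 2 -> ACC=1
Event 7 (EXEC): [IRQ1] PC=3: IRET -> resume IRQ2 at PC=0 (depth now 1)
Event 8 (EXEC): [IRQ2] PC=0: DEC 2 -> ACC=-1
Event 9 (EXEC): [IRQ2] PC=1: IRET -> resume MAIN at PC=1 (depth now 0)
Event 10 (EXEC): [MAIN] PC=1: DEC 4 -> ACC=-5
Event 11 (EXEC): [MAIN] PC=2: INC 1 -> ACC=-4
Event 12 (INT 0): INT 0 arrives: push (MAIN, PC=3), enter IRQ0 at PC=0 (depth now 1)
Event 13 (EXEC): [IRQ0] PC=0: DEC 4 -> ACC=-8
Event 14 (EXEC): [IRQ0] PC=1: INC 1 -> ACC=-7
Event 15 (INT 2): INT 2 arrives: push (IRQ0, PC=2), enter IRQ2 at PC=0 (depth now 2)
Event 16 (EXEC): [IRQ2] PC=0: DEC 2 -> ACC=-9
Event 17 (EXEC): [IRQ2] PC=1: IRET -> resume IRQ0 at PC=2 (depth now 1)
Event 18 (EXEC): [IRQ0] PC=2: DEC 4 -> ACC=-13
Event 19 (EXEC): [IRQ0] PC=3: IRET -> resume MAIN at PC=3 (depth now 0)
Event 20 (INT 0): INT 0 arrives: push (MAIN, PC=3), enter IRQ0 at PC=0 (depth now 1)
Event 21 (EXEC): [IRQ0] PC=0: DEC 4 -> ACC=-17
Event 22 (EXEC): [IRQ0] PC=1: INC 1 -> ACC=-16
Event 23 (EXEC): [IRQ0] PC=2: DEC 4 -> ACC=-20
Event 24 (EXEC): [IRQ0] PC=3: IRET -> resume MAIN at PC=3 (depth now 0)
Event 25 (INT 1): INT 1 arrives: push (MAIN, PC=3), enter IRQ1 at PC=0 (depth now 1)
Event 26 (EXEC): [IRQ1] PC=0: DEC 1 -> ACC=-21
Event 27 (EXEC): [IRQ1] PC=1: DEC 1 -> ACC=-22
Event 28 (EXEC): [IRQ1] PC=2: DEC 2 -> ACC=-24
Event 29 (EXEC): [IRQ1] PC=3: IRET -> resume MAIN at PC=3 (depth now 0)
Event 30 (EXEC): [MAIN] PC=3: NOP
Event 31 (EXEC): [MAIN] PC=4: NOP
Event 32 (EXEC): [MAIN] PC=5: HALT

Answer: -24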